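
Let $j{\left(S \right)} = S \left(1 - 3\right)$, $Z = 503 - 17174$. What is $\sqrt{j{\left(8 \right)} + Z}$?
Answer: $i \sqrt{16687} \approx 129.18 i$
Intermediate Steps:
$Z = -16671$
$j{\left(S \right)} = - 2 S$ ($j{\left(S \right)} = S \left(-2\right) = - 2 S$)
$\sqrt{j{\left(8 \right)} + Z} = \sqrt{\left(-2\right) 8 - 16671} = \sqrt{-16 - 16671} = \sqrt{-16687} = i \sqrt{16687}$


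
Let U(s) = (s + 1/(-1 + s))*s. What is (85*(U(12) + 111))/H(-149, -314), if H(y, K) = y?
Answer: -239445/1639 ≈ -146.09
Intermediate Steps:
U(s) = s*(s + 1/(-1 + s))
(85*(U(12) + 111))/H(-149, -314) = (85*(12*(1 + 12**2 - 1*12)/(-1 + 12) + 111))/(-149) = (85*(12*(1 + 144 - 12)/11 + 111))*(-1/149) = (85*(12*(1/11)*133 + 111))*(-1/149) = (85*(1596/11 + 111))*(-1/149) = (85*(2817/11))*(-1/149) = (239445/11)*(-1/149) = -239445/1639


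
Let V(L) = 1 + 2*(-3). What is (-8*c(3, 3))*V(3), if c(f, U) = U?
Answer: 120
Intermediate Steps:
V(L) = -5 (V(L) = 1 - 6 = -5)
(-8*c(3, 3))*V(3) = -8*3*(-5) = -24*(-5) = 120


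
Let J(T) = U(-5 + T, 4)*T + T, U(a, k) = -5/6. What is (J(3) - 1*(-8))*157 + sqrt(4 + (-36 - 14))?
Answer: 2669/2 + I*sqrt(46) ≈ 1334.5 + 6.7823*I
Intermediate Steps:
U(a, k) = -5/6 (U(a, k) = -5*1/6 = -5/6)
J(T) = T/6 (J(T) = -5*T/6 + T = T/6)
(J(3) - 1*(-8))*157 + sqrt(4 + (-36 - 14)) = ((1/6)*3 - 1*(-8))*157 + sqrt(4 + (-36 - 14)) = (1/2 + 8)*157 + sqrt(4 - 50) = (17/2)*157 + sqrt(-46) = 2669/2 + I*sqrt(46)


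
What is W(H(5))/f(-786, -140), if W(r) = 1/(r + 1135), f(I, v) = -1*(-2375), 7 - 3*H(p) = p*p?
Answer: 1/2681375 ≈ 3.7294e-7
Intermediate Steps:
H(p) = 7/3 - p²/3 (H(p) = 7/3 - p*p/3 = 7/3 - p²/3)
f(I, v) = 2375
W(r) = 1/(1135 + r)
W(H(5))/f(-786, -140) = 1/((1135 + (7/3 - ⅓*5²))*2375) = (1/2375)/(1135 + (7/3 - ⅓*25)) = (1/2375)/(1135 + (7/3 - 25/3)) = (1/2375)/(1135 - 6) = (1/2375)/1129 = (1/1129)*(1/2375) = 1/2681375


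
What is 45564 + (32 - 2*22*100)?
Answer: 41196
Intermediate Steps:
45564 + (32 - 2*22*100) = 45564 + (32 - 44*100) = 45564 + (32 - 4400) = 45564 - 4368 = 41196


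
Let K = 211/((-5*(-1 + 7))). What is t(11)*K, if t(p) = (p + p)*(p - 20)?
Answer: 6963/5 ≈ 1392.6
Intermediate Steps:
t(p) = 2*p*(-20 + p) (t(p) = (2*p)*(-20 + p) = 2*p*(-20 + p))
K = -211/30 (K = 211/((-5*6)) = 211/(-30) = 211*(-1/30) = -211/30 ≈ -7.0333)
t(11)*K = (2*11*(-20 + 11))*(-211/30) = (2*11*(-9))*(-211/30) = -198*(-211/30) = 6963/5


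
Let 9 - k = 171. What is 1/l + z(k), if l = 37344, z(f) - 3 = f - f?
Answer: 112033/37344 ≈ 3.0000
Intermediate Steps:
k = -162 (k = 9 - 1*171 = 9 - 171 = -162)
z(f) = 3 (z(f) = 3 + (f - f) = 3 + 0 = 3)
1/l + z(k) = 1/37344 + 3 = 112033/37344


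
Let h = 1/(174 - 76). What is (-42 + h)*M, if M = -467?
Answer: 1921705/98 ≈ 19609.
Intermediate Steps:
h = 1/98 ≈ 0.010204
(-42 + h)*M = (-42 + 1/98)*(-467) = -4115/98*(-467) = 1921705/98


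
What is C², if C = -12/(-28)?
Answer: 9/49 ≈ 0.18367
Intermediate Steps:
C = 3/7 (C = -12*(-1/28) = 3/7 ≈ 0.42857)
C² = (3/7)² = 9/49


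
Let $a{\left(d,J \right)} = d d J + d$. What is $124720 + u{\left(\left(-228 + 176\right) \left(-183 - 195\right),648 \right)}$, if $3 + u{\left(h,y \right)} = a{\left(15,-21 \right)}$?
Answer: $120007$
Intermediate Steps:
$a{\left(d,J \right)} = d + J d^{2}$ ($a{\left(d,J \right)} = d^{2} J + d = J d^{2} + d = d + J d^{2}$)
$u{\left(h,y \right)} = -4713$ ($u{\left(h,y \right)} = -3 + 15 \left(1 - 315\right) = -3 + 15 \left(-314\right) = -3 - 4710 = -4713$)
$124720 + u{\left(\left(-228 + 176\right) \left(-183 - 195\right),648 \right)} = 124720 - 4713 = 120007$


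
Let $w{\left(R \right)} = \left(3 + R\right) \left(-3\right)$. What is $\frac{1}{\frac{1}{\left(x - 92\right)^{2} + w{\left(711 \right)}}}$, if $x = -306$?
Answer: $156262$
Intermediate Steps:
$w{\left(R \right)} = -9 - 3 R$
$\frac{1}{\frac{1}{\left(x - 92\right)^{2} + w{\left(711 \right)}}} = \frac{1}{\frac{1}{\left(-306 - 92\right)^{2} - 2142}} = \frac{1}{\frac{1}{\left(-398\right)^{2} - 2142}} = \frac{1}{\frac{1}{158404 - 2142}} = \frac{1}{\frac{1}{156262}} = 156262$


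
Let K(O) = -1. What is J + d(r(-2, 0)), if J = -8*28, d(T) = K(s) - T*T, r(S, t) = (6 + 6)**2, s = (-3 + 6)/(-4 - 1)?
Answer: -20961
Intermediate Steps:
s = -3/5 (s = 3/(-5) = 3*(-1/5) = -3/5 ≈ -0.60000)
r(S, t) = 144 (r(S, t) = 12**2 = 144)
d(T) = -1 - T**2 (d(T) = -1 - T*T = -1 - T**2)
J = -224
J + d(r(-2, 0)) = -224 + (-1 - 1*144**2) = -224 + (-1 - 1*20736) = -224 + (-1 - 20736) = -224 - 20737 = -20961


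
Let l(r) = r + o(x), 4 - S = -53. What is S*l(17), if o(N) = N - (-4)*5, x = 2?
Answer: 2223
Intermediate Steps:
S = 57 (S = 4 - 1*(-53) = 4 + 53 = 57)
o(N) = 20 + N (o(N) = N - 4*(-5) = N + 20 = 20 + N)
l(r) = 22 + r (l(r) = r + (20 + 2) = r + 22 = 22 + r)
S*l(17) = 57*(22 + 17) = 57*39 = 2223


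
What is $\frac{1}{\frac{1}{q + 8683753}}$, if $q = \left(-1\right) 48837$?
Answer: $8634916$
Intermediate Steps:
$q = -48837$
$\frac{1}{\frac{1}{q + 8683753}} = \frac{1}{\frac{1}{-48837 + 8683753}} = \frac{1}{\frac{1}{8634916}} = 8634916$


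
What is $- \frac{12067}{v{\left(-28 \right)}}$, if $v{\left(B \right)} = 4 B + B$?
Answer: $\frac{12067}{140} \approx 86.193$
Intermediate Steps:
$v{\left(B \right)} = 5 B$
$- \frac{12067}{v{\left(-28 \right)}} = - \frac{12067}{5 \left(-28\right)} = - \frac{12067}{-140} = \left(-12067\right) \left(- \frac{1}{140}\right) = \frac{12067}{140}$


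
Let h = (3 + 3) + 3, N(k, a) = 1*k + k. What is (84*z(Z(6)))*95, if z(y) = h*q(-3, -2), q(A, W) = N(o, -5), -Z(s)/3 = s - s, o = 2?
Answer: 287280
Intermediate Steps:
Z(s) = 0 (Z(s) = -3*(s - s) = -3*0 = 0)
N(k, a) = 2*k (N(k, a) = k + k = 2*k)
q(A, W) = 4 (q(A, W) = 2*2 = 4)
h = 9 (h = 6 + 3 = 9)
z(y) = 36 (z(y) = 9*4 = 36)
(84*z(Z(6)))*95 = (84*36)*95 = 3024*95 = 287280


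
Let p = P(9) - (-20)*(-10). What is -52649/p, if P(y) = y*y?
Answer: 3097/7 ≈ 442.43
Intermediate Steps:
P(y) = y**2
p = -119 (p = 9**2 - (-20)*(-10) = 81 - 20*10 = 81 - 200 = -119)
-52649/p = -52649/(-119) = -52649*(-1/119) = 3097/7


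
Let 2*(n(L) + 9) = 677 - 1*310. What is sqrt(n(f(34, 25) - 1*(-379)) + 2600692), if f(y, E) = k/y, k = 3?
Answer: sqrt(10403466)/2 ≈ 1612.7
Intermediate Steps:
f(y, E) = 3/y
n(L) = 349/2 (n(L) = -9 + (677 - 1*310)/2 = -9 + (677 - 310)/2 = -9 + (1/2)*367 = -9 + 367/2 = 349/2)
sqrt(n(f(34, 25) - 1*(-379)) + 2600692) = sqrt(349/2 + 2600692) = sqrt(5201733/2) = sqrt(10403466)/2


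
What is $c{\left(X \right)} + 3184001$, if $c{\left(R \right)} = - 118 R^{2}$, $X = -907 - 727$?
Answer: $-311870807$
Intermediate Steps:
$X = -1634$ ($X = -907 - 727 = -1634$)
$c{\left(X \right)} + 3184001 = - 118 \left(-1634\right)^{2} + 3184001 = \left(-118\right) 2669956 + 3184001 = -315054808 + 3184001 = -311870807$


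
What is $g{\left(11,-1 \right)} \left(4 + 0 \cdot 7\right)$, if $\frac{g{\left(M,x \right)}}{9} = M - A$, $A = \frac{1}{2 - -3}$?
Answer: $\frac{1944}{5} \approx 388.8$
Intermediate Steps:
$A = \frac{1}{5}$ ($A = \frac{1}{2 + 3} = \frac{1}{5} \approx 0.2$)
$g{\left(M,x \right)} = - \frac{9}{5} + 9 M$ ($g{\left(M,x \right)} = 9 \left(M - \frac{1}{5}\right) = 9 \left(- \frac{1}{5} + M\right) = - \frac{9}{5} + 9 M$)
$g{\left(11,-1 \right)} \left(4 + 0 \cdot 7\right) = \left(- \frac{9}{5} + 9 \cdot 11\right) \left(4 + 0 \cdot 7\right) = \left(- \frac{9}{5} + 99\right) \left(4 + 0\right) = \frac{486}{5} \cdot 4 = \frac{1944}{5}$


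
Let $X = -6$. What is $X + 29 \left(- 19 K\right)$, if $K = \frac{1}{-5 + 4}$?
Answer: $545$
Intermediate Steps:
$K = -1$ ($K = \frac{1}{-1} = -1$)
$X + 29 \left(- 19 K\right) = -6 + 29 \left(\left(-19\right) \left(-1\right)\right) = -6 + 29 \cdot 19 = -6 + 551 = 545$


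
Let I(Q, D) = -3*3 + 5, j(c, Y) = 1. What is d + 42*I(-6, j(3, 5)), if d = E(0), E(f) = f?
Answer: -168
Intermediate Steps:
d = 0
I(Q, D) = -4 (I(Q, D) = -9 + 5 = -4)
d + 42*I(-6, j(3, 5)) = 0 + 42*(-4) = 0 - 168 = -168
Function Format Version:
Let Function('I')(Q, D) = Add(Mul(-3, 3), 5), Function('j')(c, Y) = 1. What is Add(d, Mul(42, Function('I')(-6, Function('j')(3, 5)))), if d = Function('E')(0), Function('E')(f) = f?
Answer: -168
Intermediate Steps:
d = 0
Function('I')(Q, D) = -4 (Function('I')(Q, D) = Add(-9, 5) = -4)
Add(d, Mul(42, Function('I')(-6, Function('j')(3, 5)))) = Add(0, Mul(42, -4)) = Add(0, -168) = -168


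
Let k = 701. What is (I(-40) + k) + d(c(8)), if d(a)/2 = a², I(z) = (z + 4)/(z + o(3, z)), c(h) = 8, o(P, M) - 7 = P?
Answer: 4151/5 ≈ 830.20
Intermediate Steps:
o(P, M) = 7 + P
I(z) = (4 + z)/(10 + z) (I(z) = (z + 4)/(z + (7 + 3)) = (4 + z)/(z + 10) = (4 + z)/(10 + z))
d(a) = 2*a²
(I(-40) + k) + d(c(8)) = ((4 - 40)/(10 - 40) + 701) + 2*8² = (-36/(-30) + 701) + 2*64 = (-1/30*(-36) + 701) + 128 = (6/5 + 701) + 128 = 3511/5 + 128 = 4151/5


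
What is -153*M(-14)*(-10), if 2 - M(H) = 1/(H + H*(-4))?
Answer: 21165/7 ≈ 3023.6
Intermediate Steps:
M(H) = 2 + 1/(3*H) (M(H) = 2 - 1/(H + H*(-4)) = 2 - 1/(H - 4*H) = 2 - 1/((-3*H)) = 2 - (-1)/(3*H) = 2 + 1/(3*H))
-153*M(-14)*(-10) = -153*(2 + (⅓)/(-14))*(-10) = -153*(2 + (⅓)*(-1/14))*(-10) = -153*(2 - 1/42)*(-10) = -153*83/42*(-10) = -4233/14*(-10) = 21165/7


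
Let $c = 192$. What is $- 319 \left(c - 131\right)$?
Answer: $-19459$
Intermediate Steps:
$- 319 \left(c - 131\right) = - 319 \left(192 - 131\right) = \left(-319\right) 61 = -19459$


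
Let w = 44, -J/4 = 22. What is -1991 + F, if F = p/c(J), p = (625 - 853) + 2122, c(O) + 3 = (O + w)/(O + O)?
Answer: -29477/11 ≈ -2679.7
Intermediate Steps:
J = -88 (J = -4*22 = -88)
c(O) = -3 + (44 + O)/(2*O) (c(O) = -3 + (O + 44)/(O + O) = -3 + (44 + O)/((2*O)) = -3 + (44 + O)*(1/(2*O)) = -3 + (44 + O)/(2*O))
p = 1894 (p = -228 + 2122 = 1894)
F = -7576/11 (F = 1894/(-5/2 + 22/(-88)) = 1894/(-5/2 + 22*(-1/88)) = 1894/(-5/2 - ¼) = 1894/(-11/4) = 1894*(-4/11) = -7576/11 ≈ -688.73)
-1991 + F = -1991 - 7576/11 = -29477/11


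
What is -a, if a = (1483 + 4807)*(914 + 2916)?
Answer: -24090700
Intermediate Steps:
a = 24090700 (a = 6290*3830 = 24090700)
-a = -1*24090700 = -24090700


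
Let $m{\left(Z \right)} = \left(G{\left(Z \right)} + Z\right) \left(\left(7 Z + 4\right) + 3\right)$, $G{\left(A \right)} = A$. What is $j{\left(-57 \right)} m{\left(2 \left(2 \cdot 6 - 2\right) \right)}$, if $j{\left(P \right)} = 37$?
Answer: $217560$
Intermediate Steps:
$m{\left(Z \right)} = 2 Z \left(7 + 7 Z\right)$ ($m{\left(Z \right)} = \left(Z + Z\right) \left(\left(7 Z + 4\right) + 3\right) = 2 Z \left(\left(4 + 7 Z\right) + 3\right) = 2 Z \left(7 + 7 Z\right)$)
$j{\left(-57 \right)} m{\left(2 \left(2 \cdot 6 - 2\right) \right)} = 37 \cdot 14 \cdot 2 \left(2 \cdot 6 - 2\right) \left(1 + 2 \left(2 \cdot 6 - 2\right)\right) = 37 \cdot 14 \cdot 2 \left(12 - 2\right) \left(1 + 2 \left(12 - 2\right)\right) = 37 \cdot 14 \cdot 2 \cdot 10 \left(1 + 2 \cdot 10\right) = 37 \cdot 14 \cdot 20 \left(1 + 20\right) = 37 \cdot 14 \cdot 20 \cdot 21 = 37 \cdot 5880 = 217560$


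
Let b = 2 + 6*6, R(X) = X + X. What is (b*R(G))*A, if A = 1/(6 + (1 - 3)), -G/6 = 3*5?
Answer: -1710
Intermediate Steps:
G = -90 (G = -18*5 = -6*15 = -90)
R(X) = 2*X
A = ¼ (A = 1/(6 - 2) = 1/4 = ¼ ≈ 0.25000)
b = 38 (b = 2 + 36 = 38)
(b*R(G))*A = (38*(2*(-90)))*(¼) = (38*(-180))*(¼) = -6840*¼ = -1710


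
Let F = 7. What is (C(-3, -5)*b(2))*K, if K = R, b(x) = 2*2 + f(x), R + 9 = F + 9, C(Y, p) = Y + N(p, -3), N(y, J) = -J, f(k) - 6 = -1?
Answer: 0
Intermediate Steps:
f(k) = 5 (f(k) = 6 - 1 = 5)
C(Y, p) = 3 + Y (C(Y, p) = Y - 1*(-3) = Y + 3 = 3 + Y)
R = 7 (R = -9 + (7 + 9) = -9 + 16 = 7)
b(x) = 9 (b(x) = 2*2 + 5 = 4 + 5 = 9)
K = 7
(C(-3, -5)*b(2))*K = ((3 - 3)*9)*7 = (0*9)*7 = 0*7 = 0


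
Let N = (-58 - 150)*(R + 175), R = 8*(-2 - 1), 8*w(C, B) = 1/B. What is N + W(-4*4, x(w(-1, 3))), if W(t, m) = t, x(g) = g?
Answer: -31424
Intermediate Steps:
w(C, B) = 1/(8*B)
R = -24 (R = 8*(-3) = -24)
N = -31408 (N = (-58 - 150)*(-24 + 175) = -208*151 = -31408)
N + W(-4*4, x(w(-1, 3))) = -31408 - 4*4 = -31408 - 16 = -31424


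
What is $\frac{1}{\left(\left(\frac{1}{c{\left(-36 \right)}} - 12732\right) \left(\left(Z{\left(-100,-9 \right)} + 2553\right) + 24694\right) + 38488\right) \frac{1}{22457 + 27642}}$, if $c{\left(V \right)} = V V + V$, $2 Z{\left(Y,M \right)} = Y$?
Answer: $- \frac{63124740}{436254454963} \approx -0.0001447$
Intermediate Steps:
$Z{\left(Y,M \right)} = \frac{Y}{2}$
$c{\left(V \right)} = V + V^{2}$ ($c{\left(V \right)} = V^{2} + V = V + V^{2}$)
$\frac{1}{\left(\left(\frac{1}{c{\left(-36 \right)}} - 12732\right) \left(\left(Z{\left(-100,-9 \right)} + 2553\right) + 24694\right) + 38488\right) \frac{1}{22457 + 27642}} = \frac{1}{\left(\left(\frac{1}{\left(-36\right) \left(1 - 36\right)} - 12732\right) \left(\left(\frac{1}{2} \left(-100\right) + 2553\right) + 24694\right) + 38488\right) \frac{1}{22457 + 27642}} = \frac{1}{\left(\left(\frac{1}{\left(-36\right) \left(-35\right)} - 12732\right) \left(\left(-50 + 2553\right) + 24694\right) + 38488\right) \frac{1}{50099}} = \frac{1}{\left(\left(\frac{1}{1260} - 12732\right) \left(2503 + 24694\right) + 38488\right) \frac{1}{50099}} = \frac{1}{\left(\left(\frac{1}{1260} - 12732\right) 27197 + 38488\right) \frac{1}{50099}} = \frac{1}{\left(\left(- \frac{16042319}{1260}\right) 27197 + 38488\right) \frac{1}{50099}} = \frac{1}{\left(- \frac{436302949843}{1260} + 38488\right) \frac{1}{50099}} = \frac{1}{\left(- \frac{436254454963}{1260}\right) \frac{1}{50099}} = \frac{1}{- \frac{436254454963}{63124740}} = - \frac{63124740}{436254454963}$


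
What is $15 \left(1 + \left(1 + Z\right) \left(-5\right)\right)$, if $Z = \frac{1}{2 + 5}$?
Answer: $- \frac{495}{7} \approx -70.714$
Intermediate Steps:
$Z = \frac{1}{7} \approx 0.14286$
$15 \left(1 + \left(1 + Z\right) \left(-5\right)\right) = 15 \left(1 + \left(1 + \frac{1}{7}\right) \left(-5\right)\right) = 15 \left(1 + \frac{8}{7} \left(-5\right)\right) = 15 \left(1 - \frac{40}{7}\right) = 15 \left(- \frac{33}{7}\right) = - \frac{495}{7}$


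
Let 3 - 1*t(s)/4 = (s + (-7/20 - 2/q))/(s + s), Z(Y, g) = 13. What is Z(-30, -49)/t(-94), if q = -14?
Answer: 85540/65771 ≈ 1.3006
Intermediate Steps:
t(s) = 12 - 2*(-29/140 + s)/s (t(s) = 12 - 4*(s + (-7/20 - 2/(-14)))/(s + s) = 12 - 4*(s + (-7*1/20 - 2*(-1/14)))/(2*s) = 12 - 4*(s + (-7/20 + ⅐))*1/(2*s) = 12 - 4*(s - 29/140)*1/(2*s) = 12 - 4*(-29/140 + s)*1/(2*s) = 12 - 2*(-29/140 + s)/s)
Z(-30, -49)/t(-94) = 13/(10 + (29/70)/(-94)) = 13/(10 + (29/70)*(-1/94)) = 13/(10 - 29/6580) = 13/(65771/6580) = 13*(6580/65771) = 85540/65771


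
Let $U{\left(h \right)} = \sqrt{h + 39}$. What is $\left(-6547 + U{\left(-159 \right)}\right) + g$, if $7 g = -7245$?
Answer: $-7582 + 2 i \sqrt{30} \approx -7582.0 + 10.954 i$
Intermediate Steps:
$g = -1035$ ($g = \frac{1}{7} \left(-7245\right) = -1035$)
$U{\left(h \right)} = \sqrt{39 + h}$
$\left(-6547 + U{\left(-159 \right)}\right) + g = \left(-6547 + \sqrt{39 - 159}\right) - 1035 = \left(-6547 + \sqrt{-120}\right) - 1035 = \left(-6547 + 2 i \sqrt{30}\right) - 1035 = -7582 + 2 i \sqrt{30}$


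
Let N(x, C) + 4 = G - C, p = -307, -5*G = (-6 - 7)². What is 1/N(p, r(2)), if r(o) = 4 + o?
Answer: -5/219 ≈ -0.022831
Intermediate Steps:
G = -169/5 (G = -(-6 - 7)²/5 = -⅕*(-13)² = -⅕*169 = -169/5 ≈ -33.800)
N(x, C) = -189/5 - C (N(x, C) = -4 + (-169/5 - C) = -189/5 - C)
1/N(p, r(2)) = 1/(-189/5 - (4 + 2)) = 1/(-189/5 - 1*6) = 1/(-189/5 - 6) = 1/(-219/5) = -5/219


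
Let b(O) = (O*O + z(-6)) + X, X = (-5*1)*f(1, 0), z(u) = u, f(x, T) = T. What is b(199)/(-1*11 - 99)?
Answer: -7919/22 ≈ -359.95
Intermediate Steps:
X = 0 (X = -5*1*0 = -5*0 = 0)
b(O) = -6 + O**2 (b(O) = (O*O - 6) + 0 = (O**2 - 6) + 0 = (-6 + O**2) + 0 = -6 + O**2)
b(199)/(-1*11 - 99) = (-6 + 199**2)/(-1*11 - 99) = (-6 + 39601)/(-11 - 99) = 39595/(-110) = 39595*(-1/110) = -7919/22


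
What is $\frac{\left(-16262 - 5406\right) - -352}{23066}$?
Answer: $- \frac{10658}{11533} \approx -0.92413$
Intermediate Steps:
$\frac{\left(-16262 - 5406\right) - -352}{23066} = \left(-21668 + 352\right) \frac{1}{23066} = \left(-21316\right) \frac{1}{23066} = - \frac{10658}{11533}$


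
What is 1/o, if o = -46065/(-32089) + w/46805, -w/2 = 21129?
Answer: 1501925645/800055363 ≈ 1.8773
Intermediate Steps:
w = -42258 (w = -2*21129 = -42258)
o = 800055363/1501925645 (o = -46065/(-32089) - 42258/46805 = -46065*(-1/32089) - 42258*1/46805 = 46065/32089 - 42258/46805 = 800055363/1501925645 ≈ 0.53269)
1/o = 1/(800055363/1501925645) = 1501925645/800055363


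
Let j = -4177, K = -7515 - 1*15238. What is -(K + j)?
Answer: 26930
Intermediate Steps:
K = -22753 (K = -7515 - 15238 = -22753)
-(K + j) = -(-22753 - 4177) = -1*(-26930) = 26930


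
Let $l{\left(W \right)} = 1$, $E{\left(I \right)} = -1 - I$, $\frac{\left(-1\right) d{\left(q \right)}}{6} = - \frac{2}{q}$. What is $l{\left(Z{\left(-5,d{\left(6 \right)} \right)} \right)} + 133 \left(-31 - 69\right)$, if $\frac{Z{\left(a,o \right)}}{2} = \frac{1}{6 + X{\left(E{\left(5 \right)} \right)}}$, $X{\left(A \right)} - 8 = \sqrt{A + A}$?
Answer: $-13299$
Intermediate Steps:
$d{\left(q \right)} = \frac{12}{q}$ ($d{\left(q \right)} = - 6 \left(- \frac{2}{q}\right) = \frac{12}{q}$)
$X{\left(A \right)} = 8 + \sqrt{2} \sqrt{A}$ ($X{\left(A \right)} = 8 + \sqrt{A + A} = 8 + \sqrt{2 A} = 8 + \sqrt{2} \sqrt{A}$)
$Z{\left(a,o \right)} = \frac{2}{14 + 2 i \sqrt{3}}$ ($Z{\left(a,o \right)} = \frac{2}{6 + \left(8 + \sqrt{2} \sqrt{-1 - 5}\right)} = \frac{2}{6 + \left(8 + \sqrt{2} \sqrt{-6}\right)} = \frac{2}{6 + \left(8 + \sqrt{2} i \sqrt{6}\right)} = \frac{2}{6 + \left(8 + 2 i \sqrt{3}\right)} = \frac{2}{14 + 2 i \sqrt{3}}$)
$l{\left(Z{\left(-5,d{\left(6 \right)} \right)} \right)} + 133 \left(-31 - 69\right) = 1 + 133 \left(-31 - 69\right) = 1 + 133 \left(-100\right) = 1 - 13300 = -13299$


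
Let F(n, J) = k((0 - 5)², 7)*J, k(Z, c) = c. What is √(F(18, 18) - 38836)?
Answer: 7*I*√790 ≈ 196.75*I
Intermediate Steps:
F(n, J) = 7*J
√(F(18, 18) - 38836) = √(7*18 - 38836) = √(126 - 38836) = √(-38710) = 7*I*√790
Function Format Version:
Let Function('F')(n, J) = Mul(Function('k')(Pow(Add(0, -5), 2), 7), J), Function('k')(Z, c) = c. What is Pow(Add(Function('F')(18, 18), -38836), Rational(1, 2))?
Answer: Mul(7, I, Pow(790, Rational(1, 2))) ≈ Mul(196.75, I)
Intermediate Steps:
Function('F')(n, J) = Mul(7, J)
Pow(Add(Function('F')(18, 18), -38836), Rational(1, 2)) = Pow(Add(Mul(7, 18), -38836), Rational(1, 2)) = Pow(Add(126, -38836), Rational(1, 2)) = Pow(-38710, Rational(1, 2)) = Mul(7, I, Pow(790, Rational(1, 2)))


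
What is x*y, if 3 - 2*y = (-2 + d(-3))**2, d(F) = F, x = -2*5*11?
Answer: 1210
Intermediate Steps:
x = -110 (x = -10*11 = -110)
y = -11 (y = 3/2 - (-2 - 3)**2/2 = 3/2 - 1/2*(-5)**2 = 3/2 - 1/2*25 = 3/2 - 25/2 = -11)
x*y = -110*(-11) = 1210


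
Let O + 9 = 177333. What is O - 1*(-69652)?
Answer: 246976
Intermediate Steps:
O = 177324 (O = -9 + 177333 = 177324)
O - 1*(-69652) = 177324 - 1*(-69652) = 177324 + 69652 = 246976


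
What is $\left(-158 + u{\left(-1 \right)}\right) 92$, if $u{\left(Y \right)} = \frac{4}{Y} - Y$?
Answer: $-14812$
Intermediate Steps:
$u{\left(Y \right)} = - Y + \frac{4}{Y}$
$\left(-158 + u{\left(-1 \right)}\right) 92 = \left(-158 + \left(\left(-1\right) \left(-1\right) + \frac{4}{-1}\right)\right) 92 = \left(-158 + \left(1 + 4 \left(-1\right)\right)\right) 92 = \left(-158 + \left(1 - 4\right)\right) 92 = \left(-158 - 3\right) 92 = \left(-161\right) 92 = -14812$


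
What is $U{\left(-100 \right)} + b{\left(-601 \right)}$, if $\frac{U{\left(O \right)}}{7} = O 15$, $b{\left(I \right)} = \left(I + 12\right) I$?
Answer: $343489$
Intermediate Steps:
$b{\left(I \right)} = I \left(12 + I\right)$ ($b{\left(I \right)} = \left(12 + I\right) I = I \left(12 + I\right)$)
$U{\left(O \right)} = 105 O$ ($U{\left(O \right)} = 7 O 15 = 7 \cdot 15 O = 105 O$)
$U{\left(-100 \right)} + b{\left(-601 \right)} = 105 \left(-100\right) - 601 \left(12 - 601\right) = -10500 - -353989 = -10500 + 353989 = 343489$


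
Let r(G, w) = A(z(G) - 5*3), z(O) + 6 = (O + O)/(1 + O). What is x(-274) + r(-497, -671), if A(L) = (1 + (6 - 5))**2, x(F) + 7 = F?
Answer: -277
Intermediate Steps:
z(O) = -6 + 2*O/(1 + O) (z(O) = -6 + (O + O)/(1 + O) = -6 + (2*O)/(1 + O) = -6 + 2*O/(1 + O))
x(F) = -7 + F
A(L) = 4 (A(L) = (1 + 1)**2 = 2**2 = 4)
r(G, w) = 4
x(-274) + r(-497, -671) = (-7 - 274) + 4 = -281 + 4 = -277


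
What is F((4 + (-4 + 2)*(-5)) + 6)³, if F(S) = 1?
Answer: 1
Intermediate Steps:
F((4 + (-4 + 2)*(-5)) + 6)³ = 1³ = 1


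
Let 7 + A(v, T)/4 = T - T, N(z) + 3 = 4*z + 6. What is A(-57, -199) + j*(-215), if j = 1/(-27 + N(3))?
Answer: -121/12 ≈ -10.083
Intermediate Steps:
N(z) = 3 + 4*z (N(z) = -3 + (4*z + 6) = -3 + (6 + 4*z) = 3 + 4*z)
A(v, T) = -28 (A(v, T) = -28 + 4*(T - T) = -28 + 4*0 = -28 + 0 = -28)
j = -1/12 (j = 1/(-27 + (3 + 4*3)) = 1/(-27 + (3 + 12)) = 1/(-27 + 15) = 1/(-12) = -1/12 ≈ -0.083333)
A(-57, -199) + j*(-215) = -28 - 1/12*(-215) = -28 + 215/12 = -121/12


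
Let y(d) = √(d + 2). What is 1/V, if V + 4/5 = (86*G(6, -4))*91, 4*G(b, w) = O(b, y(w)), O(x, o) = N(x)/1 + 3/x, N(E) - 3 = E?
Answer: 20/371719 ≈ 5.3804e-5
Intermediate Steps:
y(d) = √(2 + d)
N(E) = 3 + E
O(x, o) = 3 + x + 3/x (O(x, o) = (3 + x)/1 + 3/x = (3 + x)*1 + 3/x = (3 + x) + 3/x = 3 + x + 3/x)
G(b, w) = ¾ + b/4 + 3/(4*b) (G(b, w) = (3 + b + 3/b)/4 = ¾ + b/4 + 3/(4*b))
V = 371719/20 (V = -⅘ + (86*((¼)*(3 + 6*(3 + 6))/6))*91 = -⅘ + (86*((¼)*(⅙)*(3 + 6*9)))*91 = -⅘ + (86*((¼)*(⅙)*(3 + 54)))*91 = -⅘ + (86*((¼)*(⅙)*57))*91 = -⅘ + (86*(19/8))*91 = -⅘ + (817/4)*91 = -⅘ + 74347/4 = 371719/20 ≈ 18586.)
1/V = 1/(371719/20) = 20/371719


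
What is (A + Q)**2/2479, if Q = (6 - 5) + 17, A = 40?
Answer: 3364/2479 ≈ 1.3570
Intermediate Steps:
Q = 18 (Q = 1 + 17 = 18)
(A + Q)**2/2479 = (40 + 18)**2/2479 = 58**2*(1/2479) = 3364*(1/2479) = 3364/2479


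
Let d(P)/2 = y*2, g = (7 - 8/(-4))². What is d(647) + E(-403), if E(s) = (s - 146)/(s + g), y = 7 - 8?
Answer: -739/322 ≈ -2.2950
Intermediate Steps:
y = -1
g = 81 (g = (7 - 8*(-¼))² = (7 + 2)² = 9² = 81)
d(P) = -4 (d(P) = 2*(-1*2) = 2*(-2) = -4)
E(s) = (-146 + s)/(81 + s) (E(s) = (s - 146)/(s + 81) = (-146 + s)/(81 + s))
d(647) + E(-403) = -4 + (-146 - 403)/(81 - 403) = -4 - 549/(-322) = -4 - 1/322*(-549) = -4 + 549/322 = -739/322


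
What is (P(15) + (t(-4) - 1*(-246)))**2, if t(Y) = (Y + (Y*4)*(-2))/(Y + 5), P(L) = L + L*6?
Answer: 143641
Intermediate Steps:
P(L) = 7*L (P(L) = L + 6*L = 7*L)
t(Y) = -7*Y/(5 + Y) (t(Y) = (Y + (4*Y)*(-2))/(5 + Y) = (Y - 8*Y)/(5 + Y) = (-7*Y)/(5 + Y) = -7*Y/(5 + Y))
(P(15) + (t(-4) - 1*(-246)))**2 = (7*15 + (-7*(-4)/(5 - 4) - 1*(-246)))**2 = (105 + (-7*(-4)/1 + 246))**2 = (105 + (-7*(-4)*1 + 246))**2 = (105 + (28 + 246))**2 = (105 + 274)**2 = 379**2 = 143641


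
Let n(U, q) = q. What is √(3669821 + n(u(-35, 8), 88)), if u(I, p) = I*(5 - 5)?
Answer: √3669909 ≈ 1915.7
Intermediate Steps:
u(I, p) = 0 (u(I, p) = I*0 = 0)
√(3669821 + n(u(-35, 8), 88)) = √(3669821 + 88) = √3669909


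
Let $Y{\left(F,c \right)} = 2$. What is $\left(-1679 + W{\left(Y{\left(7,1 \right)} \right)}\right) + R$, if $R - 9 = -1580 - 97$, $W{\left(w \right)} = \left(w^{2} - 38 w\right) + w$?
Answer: $-3417$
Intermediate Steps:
$W{\left(w \right)} = w^{2} - 37 w$
$R = -1668$ ($R = 9 - 1677 = -1668$)
$\left(-1679 + W{\left(Y{\left(7,1 \right)} \right)}\right) + R = \left(-1679 + 2 \left(-37 + 2\right)\right) - 1668 = \left(-1679 + 2 \left(-35\right)\right) - 1668 = \left(-1679 - 70\right) - 1668 = -1749 - 1668 = -3417$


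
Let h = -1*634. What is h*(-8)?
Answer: 5072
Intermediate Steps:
h = -634
h*(-8) = -634*(-8) = 5072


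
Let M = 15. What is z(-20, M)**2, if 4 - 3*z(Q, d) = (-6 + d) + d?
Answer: 400/9 ≈ 44.444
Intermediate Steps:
z(Q, d) = 10/3 - 2*d/3 (z(Q, d) = 4/3 - ((-6 + d) + d)/3 = 4/3 - (-6 + 2*d)/3 = 4/3 + (2 - 2*d/3) = 10/3 - 2*d/3)
z(-20, M)**2 = (10/3 - 2/3*15)**2 = (10/3 - 10)**2 = (-20/3)**2 = 400/9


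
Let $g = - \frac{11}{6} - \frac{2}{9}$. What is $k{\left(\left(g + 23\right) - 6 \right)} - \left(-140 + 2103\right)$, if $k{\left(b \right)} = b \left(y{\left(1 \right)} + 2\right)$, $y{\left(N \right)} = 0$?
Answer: $- \frac{17398}{9} \approx -1933.1$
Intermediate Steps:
$g = - \frac{37}{18}$ ($g = \left(-11\right) \frac{1}{6} - \frac{2}{9} = - \frac{11}{6} - \frac{2}{9} = - \frac{37}{18} \approx -2.0556$)
$k{\left(b \right)} = 2 b$ ($k{\left(b \right)} = b \left(0 + 2\right) = b 2 = 2 b$)
$k{\left(\left(g + 23\right) - 6 \right)} - \left(-140 + 2103\right) = 2 \left(\left(- \frac{37}{18} + 23\right) - 6\right) - \left(-140 + 2103\right) = 2 \left(\frac{377}{18} - 6\right) - 1963 = 2 \cdot \frac{269}{18} - 1963 = \frac{269}{9} - 1963 = - \frac{17398}{9}$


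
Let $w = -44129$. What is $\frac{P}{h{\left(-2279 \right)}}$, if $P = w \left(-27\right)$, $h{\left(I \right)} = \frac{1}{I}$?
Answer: $-2715389757$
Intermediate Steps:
$P = 1191483$ ($P = \left(-44129\right) \left(-27\right) = 1191483$)
$\frac{P}{h{\left(-2279 \right)}} = \frac{1191483}{\frac{1}{-2279}} = \frac{1191483}{- \frac{1}{2279}} = 1191483 \left(-2279\right) = -2715389757$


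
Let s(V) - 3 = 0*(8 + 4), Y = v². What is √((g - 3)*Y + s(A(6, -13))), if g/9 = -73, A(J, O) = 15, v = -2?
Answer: 3*I*√293 ≈ 51.352*I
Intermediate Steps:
Y = 4 (Y = (-2)² = 4)
g = -657 (g = 9*(-73) = -657)
s(V) = 3 (s(V) = 3 + 0*(8 + 4) = 3 + 0*12 = 3 + 0 = 3)
√((g - 3)*Y + s(A(6, -13))) = √((-657 - 3)*4 + 3) = √(-660*4 + 3) = √(-2640 + 3) = √(-2637) = 3*I*√293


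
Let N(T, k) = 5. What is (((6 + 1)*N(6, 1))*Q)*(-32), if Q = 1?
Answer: -1120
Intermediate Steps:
(((6 + 1)*N(6, 1))*Q)*(-32) = (((6 + 1)*5)*1)*(-32) = ((7*5)*1)*(-32) = (35*1)*(-32) = 35*(-32) = -1120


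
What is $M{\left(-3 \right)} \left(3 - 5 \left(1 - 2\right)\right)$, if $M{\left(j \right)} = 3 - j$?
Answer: $48$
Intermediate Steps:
$M{\left(-3 \right)} \left(3 - 5 \left(1 - 2\right)\right) = \left(3 - -3\right) \left(3 - 5 \left(1 - 2\right)\right) = \left(3 + 3\right) \left(3 - -5\right) = 6 \left(3 + 5\right) = 6 \cdot 8 = 48$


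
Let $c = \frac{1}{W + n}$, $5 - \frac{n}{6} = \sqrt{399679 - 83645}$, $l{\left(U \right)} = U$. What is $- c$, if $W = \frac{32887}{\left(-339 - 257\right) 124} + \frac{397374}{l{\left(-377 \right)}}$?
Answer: $- \frac{795289460706937040}{8017151311292011408511} + \frac{4657682070173184 \sqrt{316034}}{8017151311292011408511} \approx 0.0002274$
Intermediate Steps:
$n = 30 - 6 \sqrt{316034}$ ($n = 30 - 6 \sqrt{399679 - 83645} = 30 - 6 \sqrt{316034} \approx -3343.0$)
$W = - \frac{29379926495}{27861808}$ ($W = \frac{32887}{\left(-339 - 257\right) 124} + \frac{397374}{-377} = \frac{32887}{\left(-596\right) 124} + 397374 \left(- \frac{1}{377}\right) = \frac{32887}{-73904} - \frac{397374}{377} = 32887 \left(- \frac{1}{73904}\right) - \frac{397374}{377} = - \frac{32887}{73904} - \frac{397374}{377} = - \frac{29379926495}{27861808} \approx -1054.5$)
$c = \frac{1}{- \frac{28544072255}{27861808} - 6 \sqrt{316034}}$ ($c = \frac{1}{- \frac{29379926495}{27861808} + \left(30 - 6 \sqrt{316034}\right)} = \frac{1}{- \frac{28544072255}{27861808} - 6 \sqrt{316034}} \approx -0.0002274$)
$- c = - (\frac{795289460706937040}{8017151311292011408511} - \frac{4657682070173184 \sqrt{316034}}{8017151311292011408511}) = - \frac{795289460706937040}{8017151311292011408511} + \frac{4657682070173184 \sqrt{316034}}{8017151311292011408511}$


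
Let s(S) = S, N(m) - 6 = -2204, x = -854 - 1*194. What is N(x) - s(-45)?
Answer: -2153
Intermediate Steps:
x = -1048 (x = -854 - 194 = -1048)
N(m) = -2198 (N(m) = 6 - 2204 = -2198)
N(x) - s(-45) = -2198 - 1*(-45) = -2198 + 45 = -2153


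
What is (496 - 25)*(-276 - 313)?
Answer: -277419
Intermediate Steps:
(496 - 25)*(-276 - 313) = 471*(-589) = -277419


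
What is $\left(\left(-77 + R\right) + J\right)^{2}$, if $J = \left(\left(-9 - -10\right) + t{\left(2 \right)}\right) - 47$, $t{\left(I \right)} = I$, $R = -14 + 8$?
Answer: $16129$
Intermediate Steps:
$R = -6$
$J = -44$ ($J = \left(\left(-9 - -10\right) + 2\right) - 47 = \left(\left(-9 + 10\right) + 2\right) - 47 = \left(1 + 2\right) - 47 = 3 - 47 = -44$)
$\left(\left(-77 + R\right) + J\right)^{2} = \left(\left(-77 - 6\right) - 44\right)^{2} = \left(-83 - 44\right)^{2} = \left(-127\right)^{2} = 16129$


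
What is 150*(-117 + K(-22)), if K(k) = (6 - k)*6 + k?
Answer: 4350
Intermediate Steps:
K(k) = 36 - 5*k (K(k) = (36 - 6*k) + k = 36 - 5*k)
150*(-117 + K(-22)) = 150*(-117 + (36 - 5*(-22))) = 150*(-117 + (36 + 110)) = 150*(-117 + 146) = 150*29 = 4350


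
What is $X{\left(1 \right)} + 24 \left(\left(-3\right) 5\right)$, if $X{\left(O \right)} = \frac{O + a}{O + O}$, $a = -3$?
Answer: $-361$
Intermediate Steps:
$X{\left(O \right)} = \frac{-3 + O}{2 O}$ ($X{\left(O \right)} = \frac{O - 3}{O + O} = \frac{-3 + O}{2 O}$)
$X{\left(1 \right)} + 24 \left(\left(-3\right) 5\right) = \frac{-3 + 1}{2 \cdot 1} + 24 \left(\left(-3\right) 5\right) = \frac{1}{2} \cdot 1 \left(-2\right) + 24 \left(-15\right) = -1 - 360 = -361$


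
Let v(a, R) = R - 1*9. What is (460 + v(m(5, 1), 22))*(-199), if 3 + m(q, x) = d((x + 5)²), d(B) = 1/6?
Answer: -94127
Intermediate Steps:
d(B) = ⅙
m(q, x) = -17/6 (m(q, x) = -3 + ⅙ = -17/6)
v(a, R) = -9 + R (v(a, R) = R - 9 = -9 + R)
(460 + v(m(5, 1), 22))*(-199) = (460 + (-9 + 22))*(-199) = (460 + 13)*(-199) = 473*(-199) = -94127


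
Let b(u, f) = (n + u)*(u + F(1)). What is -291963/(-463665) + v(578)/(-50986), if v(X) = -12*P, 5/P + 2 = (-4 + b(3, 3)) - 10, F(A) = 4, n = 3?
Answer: 32255373614/51220917995 ≈ 0.62973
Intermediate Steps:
b(u, f) = (3 + u)*(4 + u) (b(u, f) = (3 + u)*(u + 4) = (3 + u)*(4 + u))
P = 5/26 (P = 5/(-2 + ((-4 + (12 + 3**2 + 7*3)) - 10)) = 5/(-2 + ((-4 + (12 + 9 + 21)) - 10)) = 5/(-2 + ((-4 + 42) - 10)) = 5/(-2 + (38 - 10)) = 5/(-2 + 28) = 5/26 ≈ 0.19231)
v(X) = -30/13 (v(X) = -12*5/26 = -30/13)
-291963/(-463665) + v(578)/(-50986) = -291963/(-463665) - 30/13/(-50986) = -291963*(-1/463665) - 30/13*(-1/50986) = 97321/154555 + 15/331409 = 32255373614/51220917995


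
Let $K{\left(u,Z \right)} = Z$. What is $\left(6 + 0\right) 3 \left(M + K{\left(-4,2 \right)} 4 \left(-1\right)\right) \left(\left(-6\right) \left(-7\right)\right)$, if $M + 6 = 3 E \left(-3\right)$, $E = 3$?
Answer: $-30996$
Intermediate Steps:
$M = -33$ ($M = -6 + 3 \cdot 3 \left(-3\right) = -6 + 9 \left(-3\right) = -6 - 27 = -33$)
$\left(6 + 0\right) 3 \left(M + K{\left(-4,2 \right)} 4 \left(-1\right)\right) \left(\left(-6\right) \left(-7\right)\right) = \left(6 + 0\right) 3 \left(-33 + 2 \cdot 4 \left(-1\right)\right) \left(\left(-6\right) \left(-7\right)\right) = 6 \cdot 3 \left(-33 + 8 \left(-1\right)\right) 42 = 18 \left(-33 - 8\right) 42 = 18 \left(-41\right) 42 = \left(-738\right) 42 = -30996$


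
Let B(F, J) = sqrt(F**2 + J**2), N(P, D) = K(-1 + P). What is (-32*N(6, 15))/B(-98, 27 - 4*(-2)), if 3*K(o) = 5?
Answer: -160*sqrt(221)/4641 ≈ -0.51251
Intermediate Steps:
K(o) = 5/3 (K(o) = (1/3)*5 = 5/3)
N(P, D) = 5/3
(-32*N(6, 15))/B(-98, 27 - 4*(-2)) = (-32*5/3)/(sqrt((-98)**2 + (27 - 4*(-2))**2)) = -160/(3*sqrt(9604 + (27 - 1*(-8))**2)) = -160/(3*sqrt(9604 + (27 + 8)**2)) = -160/(3*sqrt(9604 + 35**2)) = -160/(3*sqrt(9604 + 1225)) = -160*sqrt(221)/1547/3 = -160*sqrt(221)/4641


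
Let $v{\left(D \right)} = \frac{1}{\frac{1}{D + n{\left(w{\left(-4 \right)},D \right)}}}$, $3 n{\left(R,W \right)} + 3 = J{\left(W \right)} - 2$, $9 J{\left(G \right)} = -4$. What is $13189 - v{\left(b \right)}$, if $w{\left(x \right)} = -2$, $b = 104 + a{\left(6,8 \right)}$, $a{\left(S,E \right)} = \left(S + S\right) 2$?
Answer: $\frac{352696}{27} \approx 13063.0$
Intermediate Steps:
$a{\left(S,E \right)} = 4 S$ ($a{\left(S,E \right)} = 2 S 2 = 4 S$)
$b = 128$ ($b = 104 + 4 \cdot 6 = 104 + 24 = 128$)
$J{\left(G \right)} = - \frac{4}{9}$ ($J{\left(G \right)} = \frac{1}{9} \left(-4\right) = - \frac{4}{9}$)
$n{\left(R,W \right)} = - \frac{49}{27}$ ($n{\left(R,W \right)} = -1 + \frac{- \frac{4}{9} - 2}{3} = -1 + \frac{1}{3} \left(- \frac{22}{9}\right) = -1 - \frac{22}{27} = - \frac{49}{27}$)
$v{\left(D \right)} = - \frac{49}{27} + D$ ($v{\left(D \right)} = \frac{1}{\frac{1}{D - \frac{49}{27}}} = \frac{1}{\frac{1}{- \frac{49}{27} + D}} = - \frac{49}{27} + D$)
$13189 - v{\left(b \right)} = 13189 - \left(- \frac{49}{27} + 128\right) = 13189 - \frac{3407}{27} = \frac{352696}{27}$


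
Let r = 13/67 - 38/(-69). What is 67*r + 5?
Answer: 3788/69 ≈ 54.899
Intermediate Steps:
r = 3443/4623 (r = 13*(1/67) - 38*(-1/69) = 13/67 + 38/69 = 3443/4623 ≈ 0.74475)
67*r + 5 = 67*(3443/4623) + 5 = 3443/69 + 5 = 3788/69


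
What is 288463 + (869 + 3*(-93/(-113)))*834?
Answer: 114725303/113 ≈ 1.0153e+6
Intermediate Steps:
288463 + (869 + 3*(-93/(-113)))*834 = 288463 + (869 + 3*(-93*(-1/113)))*834 = 288463 + (869 + 3*(93/113))*834 = 288463 + (869 + 279/113)*834 = 288463 + (98476/113)*834 = 288463 + 82128984/113 = 114725303/113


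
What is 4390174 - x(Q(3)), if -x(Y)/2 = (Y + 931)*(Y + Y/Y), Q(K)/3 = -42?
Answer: 4188924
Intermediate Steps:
Q(K) = -126 (Q(K) = 3*(-42) = -126)
x(Y) = -2*(1 + Y)*(931 + Y) (x(Y) = -2*(Y + 931)*(Y + Y/Y) = -2*(931 + Y)*(Y + 1) = -2*(931 + Y)*(1 + Y) = -2*(1 + Y)*(931 + Y))
4390174 - x(Q(3)) = 4390174 - (-1862 - 1864*(-126) - 2*(-126)**2) = 4390174 - (-1862 + 234864 - 2*15876) = 4390174 - (-1862 + 234864 - 31752) = 4390174 - 1*201250 = 4390174 - 201250 = 4188924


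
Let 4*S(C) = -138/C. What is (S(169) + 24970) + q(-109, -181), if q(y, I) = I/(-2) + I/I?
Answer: 4235359/169 ≈ 25061.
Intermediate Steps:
S(C) = -69/(2*C) (S(C) = (-138/C)/4 = -69/(2*C))
q(y, I) = 1 - I/2 (q(y, I) = I*(-½) + 1 = -I/2 + 1 = 1 - I/2)
(S(169) + 24970) + q(-109, -181) = (-69/2/169 + 24970) + (1 - ½*(-181)) = (-69/2*1/169 + 24970) + (1 + 181/2) = (-69/338 + 24970) + 183/2 = 8439791/338 + 183/2 = 4235359/169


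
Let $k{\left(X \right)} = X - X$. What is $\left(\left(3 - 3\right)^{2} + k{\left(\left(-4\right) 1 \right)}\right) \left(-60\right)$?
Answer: $0$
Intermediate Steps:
$k{\left(X \right)} = 0$
$\left(\left(3 - 3\right)^{2} + k{\left(\left(-4\right) 1 \right)}\right) \left(-60\right) = \left(\left(3 - 3\right)^{2} + 0\right) \left(-60\right) = \left(0^{2} + 0\right) \left(-60\right) = \left(0 + 0\right) \left(-60\right) = 0 \left(-60\right) = 0$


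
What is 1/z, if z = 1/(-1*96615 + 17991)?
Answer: -78624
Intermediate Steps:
z = -1/78624 (z = 1/(-96615 + 17991) = 1/(-78624) = -1/78624 ≈ -1.2719e-5)
1/z = 1/(-1/78624) = -78624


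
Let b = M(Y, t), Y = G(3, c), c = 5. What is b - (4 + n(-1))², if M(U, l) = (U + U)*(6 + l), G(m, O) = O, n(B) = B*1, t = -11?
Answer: -59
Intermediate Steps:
n(B) = B
Y = 5
M(U, l) = 2*U*(6 + l) (M(U, l) = (2*U)*(6 + l) = 2*U*(6 + l))
b = -50 (b = 2*5*(6 - 11) = 2*5*(-5) = -50)
b - (4 + n(-1))² = -50 - (4 - 1)² = -50 - 1*3² = -50 - 1*9 = -50 - 9 = -59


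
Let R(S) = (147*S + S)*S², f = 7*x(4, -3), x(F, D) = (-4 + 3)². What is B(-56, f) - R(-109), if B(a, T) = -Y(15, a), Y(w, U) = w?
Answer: 191664277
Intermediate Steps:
x(F, D) = 1 (x(F, D) = (-1)² = 1)
f = 7 (f = 7*1 = 7)
B(a, T) = -15 (B(a, T) = -1*15 = -15)
R(S) = 148*S³ (R(S) = (148*S)*S² = 148*S³)
B(-56, f) - R(-109) = -15 - 148*(-109)³ = -15 - 148*(-1295029) = -15 - 1*(-191664292) = -15 + 191664292 = 191664277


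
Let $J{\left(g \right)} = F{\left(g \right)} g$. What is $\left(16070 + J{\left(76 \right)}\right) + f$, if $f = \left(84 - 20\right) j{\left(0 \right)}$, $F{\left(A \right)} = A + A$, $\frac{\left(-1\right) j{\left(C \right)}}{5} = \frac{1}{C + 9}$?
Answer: $\frac{248278}{9} \approx 27586.0$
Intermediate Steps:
$j{\left(C \right)} = - \frac{5}{9 + C}$ ($j{\left(C \right)} = - \frac{5}{C + 9} = - \frac{5}{9 + C}$)
$F{\left(A \right)} = 2 A$
$f = - \frac{320}{9}$ ($f = \left(84 - 20\right) \left(- \frac{5}{9 + 0}\right) = 64 \left(- \frac{5}{9}\right) = - \frac{320}{9} \approx -35.556$)
$J{\left(g \right)} = 2 g^{2}$ ($J{\left(g \right)} = 2 g g = 2 g^{2}$)
$\left(16070 + J{\left(76 \right)}\right) + f = \left(16070 + 2 \cdot 76^{2}\right) - \frac{320}{9} = \left(16070 + 2 \cdot 5776\right) - \frac{320}{9} = \left(16070 + 11552\right) - \frac{320}{9} = 27622 - \frac{320}{9} = \frac{248278}{9}$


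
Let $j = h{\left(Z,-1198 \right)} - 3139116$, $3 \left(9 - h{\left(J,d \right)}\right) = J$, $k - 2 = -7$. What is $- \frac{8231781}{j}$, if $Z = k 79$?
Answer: $\frac{24695343}{9416926} \approx 2.6224$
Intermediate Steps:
$k = -5$ ($k = 2 - 7 = -5$)
$Z = -395$ ($Z = \left(-5\right) 79 = -395$)
$h{\left(J,d \right)} = 9 - \frac{J}{3}$
$j = - \frac{9416926}{3}$ ($j = \left(9 - - \frac{395}{3}\right) - 3139116 = \left(9 + \frac{395}{3}\right) - 3139116 = \frac{422}{3} - 3139116 = - \frac{9416926}{3} \approx -3.139 \cdot 10^{6}$)
$- \frac{8231781}{j} = - \frac{8231781}{- \frac{9416926}{3}} = \left(-8231781\right) \left(- \frac{3}{9416926}\right) = \frac{24695343}{9416926}$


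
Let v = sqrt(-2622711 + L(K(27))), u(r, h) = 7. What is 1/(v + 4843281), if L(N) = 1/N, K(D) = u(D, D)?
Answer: 33902967/164201614273703 - 8*I*sqrt(2008013)/164201614273703 ≈ 2.0647e-7 - 6.9039e-11*I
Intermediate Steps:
K(D) = 7
v = 8*I*sqrt(2008013)/7 (v = sqrt(-2622711 + 1/7) = sqrt(-18358976/7) = 8*I*sqrt(2008013)/7 ≈ 1619.5*I)
1/(v + 4843281) = 1/(8*I*sqrt(2008013)/7 + 4843281) = 1/(4843281 + 8*I*sqrt(2008013)/7)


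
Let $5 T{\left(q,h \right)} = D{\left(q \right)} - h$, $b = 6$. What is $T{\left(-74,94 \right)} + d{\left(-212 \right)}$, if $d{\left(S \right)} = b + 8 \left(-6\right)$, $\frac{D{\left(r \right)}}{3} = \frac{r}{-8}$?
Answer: $- \frac{221}{4} \approx -55.25$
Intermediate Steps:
$D{\left(r \right)} = - \frac{3 r}{8}$ ($D{\left(r \right)} = 3 \frac{r}{-8} = 3 r \left(- \frac{1}{8}\right) = 3 \left(- \frac{r}{8}\right) = - \frac{3 r}{8}$)
$T{\left(q,h \right)} = - \frac{3 q}{40} - \frac{h}{5}$ ($T{\left(q,h \right)} = \frac{- \frac{3 q}{8} - h}{5} = \frac{- h - \frac{3 q}{8}}{5} = - \frac{3 q}{40} - \frac{h}{5}$)
$d{\left(S \right)} = -42$ ($d{\left(S \right)} = 6 + 8 \left(-6\right) = 6 - 48 = -42$)
$T{\left(-74,94 \right)} + d{\left(-212 \right)} = \left(\left(- \frac{3}{40}\right) \left(-74\right) - \frac{94}{5}\right) - 42 = \left(\frac{111}{20} - \frac{94}{5}\right) - 42 = - \frac{53}{4} - 42 = - \frac{221}{4}$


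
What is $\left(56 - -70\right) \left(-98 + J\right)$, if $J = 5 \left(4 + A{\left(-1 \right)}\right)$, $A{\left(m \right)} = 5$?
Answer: $-6678$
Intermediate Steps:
$J = 45$ ($J = 5 \left(4 + 5\right) = 5 \cdot 9 = 45$)
$\left(56 - -70\right) \left(-98 + J\right) = \left(56 - -70\right) \left(-98 + 45\right) = \left(56 + 70\right) \left(-53\right) = 126 \left(-53\right) = -6678$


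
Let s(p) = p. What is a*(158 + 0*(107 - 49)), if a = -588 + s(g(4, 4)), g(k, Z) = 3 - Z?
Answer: -93062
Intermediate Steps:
a = -589 (a = -588 + (3 - 1*4) = -588 + (3 - 4) = -588 - 1 = -589)
a*(158 + 0*(107 - 49)) = -589*(158 + 0*(107 - 49)) = -589*(158 + 0*58) = -589*(158 + 0) = -589*158 = -93062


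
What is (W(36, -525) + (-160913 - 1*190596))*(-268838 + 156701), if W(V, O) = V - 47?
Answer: 39418398240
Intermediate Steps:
W(V, O) = -47 + V
(W(36, -525) + (-160913 - 1*190596))*(-268838 + 156701) = ((-47 + 36) + (-160913 - 1*190596))*(-268838 + 156701) = (-11 + (-160913 - 190596))*(-112137) = (-11 - 351509)*(-112137) = -351520*(-112137) = 39418398240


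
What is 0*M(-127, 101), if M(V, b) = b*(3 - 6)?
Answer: 0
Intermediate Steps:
M(V, b) = -3*b (M(V, b) = b*(-3) = -3*b)
0*M(-127, 101) = 0*(-3*101) = 0*(-303) = 0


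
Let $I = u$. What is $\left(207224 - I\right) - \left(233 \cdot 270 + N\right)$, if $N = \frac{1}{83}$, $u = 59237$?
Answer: $\frac{7061390}{83} \approx 85077.0$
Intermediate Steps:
$I = 59237$
$N = \frac{1}{83} \approx 0.012048$
$\left(207224 - I\right) - \left(233 \cdot 270 + N\right) = \left(207224 - 59237\right) - \left(233 \cdot 270 + \frac{1}{83}\right) = \left(207224 - 59237\right) - \left(62910 + \frac{1}{83}\right) = 147987 - \frac{5221531}{83} = \frac{7061390}{83}$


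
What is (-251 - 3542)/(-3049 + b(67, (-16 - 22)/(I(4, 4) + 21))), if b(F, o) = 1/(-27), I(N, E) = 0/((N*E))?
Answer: 102411/82324 ≈ 1.2440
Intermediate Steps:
I(N, E) = 0 (I(N, E) = 0/((E*N)) = 0*(1/(E*N)) = 0)
b(F, o) = -1/27
(-251 - 3542)/(-3049 + b(67, (-16 - 22)/(I(4, 4) + 21))) = (-251 - 3542)/(-3049 - 1/27) = -3793/(-82324/27) = -3793*(-27/82324) = 102411/82324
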